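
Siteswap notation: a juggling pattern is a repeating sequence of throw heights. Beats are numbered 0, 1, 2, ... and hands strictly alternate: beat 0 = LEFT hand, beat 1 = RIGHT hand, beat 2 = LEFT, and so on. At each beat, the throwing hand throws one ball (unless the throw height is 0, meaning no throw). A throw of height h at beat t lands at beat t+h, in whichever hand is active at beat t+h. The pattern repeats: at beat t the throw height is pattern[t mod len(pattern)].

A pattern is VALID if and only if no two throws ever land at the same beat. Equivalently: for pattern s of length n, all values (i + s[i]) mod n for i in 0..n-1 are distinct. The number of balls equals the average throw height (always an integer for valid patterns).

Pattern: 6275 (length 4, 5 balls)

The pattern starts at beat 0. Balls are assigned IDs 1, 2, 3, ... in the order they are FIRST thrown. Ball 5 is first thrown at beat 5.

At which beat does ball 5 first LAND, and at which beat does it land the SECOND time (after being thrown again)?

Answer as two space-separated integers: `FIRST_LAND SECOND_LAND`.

Beat 0 (L): throw ball1 h=6 -> lands@6:L; in-air after throw: [b1@6:L]
Beat 1 (R): throw ball2 h=2 -> lands@3:R; in-air after throw: [b2@3:R b1@6:L]
Beat 2 (L): throw ball3 h=7 -> lands@9:R; in-air after throw: [b2@3:R b1@6:L b3@9:R]
Beat 3 (R): throw ball2 h=5 -> lands@8:L; in-air after throw: [b1@6:L b2@8:L b3@9:R]
Beat 4 (L): throw ball4 h=6 -> lands@10:L; in-air after throw: [b1@6:L b2@8:L b3@9:R b4@10:L]
Beat 5 (R): throw ball5 h=2 -> lands@7:R; in-air after throw: [b1@6:L b5@7:R b2@8:L b3@9:R b4@10:L]
Beat 6 (L): throw ball1 h=7 -> lands@13:R; in-air after throw: [b5@7:R b2@8:L b3@9:R b4@10:L b1@13:R]
Beat 7 (R): throw ball5 h=5 -> lands@12:L; in-air after throw: [b2@8:L b3@9:R b4@10:L b5@12:L b1@13:R]
Beat 8 (L): throw ball2 h=6 -> lands@14:L; in-air after throw: [b3@9:R b4@10:L b5@12:L b1@13:R b2@14:L]
Beat 9 (R): throw ball3 h=2 -> lands@11:R; in-air after throw: [b4@10:L b3@11:R b5@12:L b1@13:R b2@14:L]
Beat 10 (L): throw ball4 h=7 -> lands@17:R; in-air after throw: [b3@11:R b5@12:L b1@13:R b2@14:L b4@17:R]
Beat 11 (R): throw ball3 h=5 -> lands@16:L; in-air after throw: [b5@12:L b1@13:R b2@14:L b3@16:L b4@17:R]
Beat 12 (L): throw ball5 h=6 -> lands@18:L; in-air after throw: [b1@13:R b2@14:L b3@16:L b4@17:R b5@18:L]
Ball 5: thrown@5 h=2 -> first land @7; rethrown@7 h=5 -> second land @12

Answer: 7 12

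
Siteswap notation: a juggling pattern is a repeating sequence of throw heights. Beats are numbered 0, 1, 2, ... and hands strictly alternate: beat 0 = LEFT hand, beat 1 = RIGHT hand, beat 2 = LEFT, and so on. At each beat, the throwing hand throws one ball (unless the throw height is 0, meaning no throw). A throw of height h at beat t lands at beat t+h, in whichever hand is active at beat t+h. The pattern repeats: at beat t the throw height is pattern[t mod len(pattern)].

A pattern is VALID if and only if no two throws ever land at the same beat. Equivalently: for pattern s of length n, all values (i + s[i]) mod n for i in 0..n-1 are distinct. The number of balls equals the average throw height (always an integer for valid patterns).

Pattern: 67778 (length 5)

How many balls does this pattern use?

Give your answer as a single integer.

Answer: 7

Derivation:
Pattern = [6, 7, 7, 7, 8], length n = 5
  position 0: throw height = 6, running sum = 6
  position 1: throw height = 7, running sum = 13
  position 2: throw height = 7, running sum = 20
  position 3: throw height = 7, running sum = 27
  position 4: throw height = 8, running sum = 35
Total sum = 35; balls = sum / n = 35 / 5 = 7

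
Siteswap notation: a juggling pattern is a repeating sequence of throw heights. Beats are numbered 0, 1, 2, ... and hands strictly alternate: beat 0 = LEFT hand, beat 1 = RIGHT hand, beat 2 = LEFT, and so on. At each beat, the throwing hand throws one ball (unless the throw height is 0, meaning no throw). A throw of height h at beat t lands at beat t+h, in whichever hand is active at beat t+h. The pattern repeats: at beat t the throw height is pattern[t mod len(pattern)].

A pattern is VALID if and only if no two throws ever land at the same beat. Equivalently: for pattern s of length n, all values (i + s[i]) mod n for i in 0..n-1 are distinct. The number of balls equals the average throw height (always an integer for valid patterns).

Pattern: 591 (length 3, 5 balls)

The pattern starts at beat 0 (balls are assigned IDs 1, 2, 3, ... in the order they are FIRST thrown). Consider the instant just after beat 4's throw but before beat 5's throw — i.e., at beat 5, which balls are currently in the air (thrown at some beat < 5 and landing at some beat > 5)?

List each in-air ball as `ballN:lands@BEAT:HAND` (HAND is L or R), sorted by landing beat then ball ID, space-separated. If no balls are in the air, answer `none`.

Beat 0 (L): throw ball1 h=5 -> lands@5:R; in-air after throw: [b1@5:R]
Beat 1 (R): throw ball2 h=9 -> lands@10:L; in-air after throw: [b1@5:R b2@10:L]
Beat 2 (L): throw ball3 h=1 -> lands@3:R; in-air after throw: [b3@3:R b1@5:R b2@10:L]
Beat 3 (R): throw ball3 h=5 -> lands@8:L; in-air after throw: [b1@5:R b3@8:L b2@10:L]
Beat 4 (L): throw ball4 h=9 -> lands@13:R; in-air after throw: [b1@5:R b3@8:L b2@10:L b4@13:R]
Beat 5 (R): throw ball1 h=1 -> lands@6:L; in-air after throw: [b1@6:L b3@8:L b2@10:L b4@13:R]

Answer: ball3:lands@8:L ball2:lands@10:L ball4:lands@13:R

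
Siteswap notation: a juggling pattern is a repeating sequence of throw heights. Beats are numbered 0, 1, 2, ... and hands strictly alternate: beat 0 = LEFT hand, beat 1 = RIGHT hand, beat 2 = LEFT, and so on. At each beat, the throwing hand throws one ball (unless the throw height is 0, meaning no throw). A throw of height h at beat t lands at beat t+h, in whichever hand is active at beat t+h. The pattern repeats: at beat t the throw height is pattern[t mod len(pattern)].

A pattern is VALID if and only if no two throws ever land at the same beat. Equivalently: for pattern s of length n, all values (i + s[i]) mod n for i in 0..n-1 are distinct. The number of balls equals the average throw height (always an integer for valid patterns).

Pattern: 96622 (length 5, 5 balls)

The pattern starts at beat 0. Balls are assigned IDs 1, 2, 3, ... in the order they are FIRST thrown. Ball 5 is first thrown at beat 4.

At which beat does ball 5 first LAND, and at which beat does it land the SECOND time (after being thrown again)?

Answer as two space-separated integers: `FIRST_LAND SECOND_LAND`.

Answer: 6 12

Derivation:
Beat 0 (L): throw ball1 h=9 -> lands@9:R; in-air after throw: [b1@9:R]
Beat 1 (R): throw ball2 h=6 -> lands@7:R; in-air after throw: [b2@7:R b1@9:R]
Beat 2 (L): throw ball3 h=6 -> lands@8:L; in-air after throw: [b2@7:R b3@8:L b1@9:R]
Beat 3 (R): throw ball4 h=2 -> lands@5:R; in-air after throw: [b4@5:R b2@7:R b3@8:L b1@9:R]
Beat 4 (L): throw ball5 h=2 -> lands@6:L; in-air after throw: [b4@5:R b5@6:L b2@7:R b3@8:L b1@9:R]
Beat 5 (R): throw ball4 h=9 -> lands@14:L; in-air after throw: [b5@6:L b2@7:R b3@8:L b1@9:R b4@14:L]
Beat 6 (L): throw ball5 h=6 -> lands@12:L; in-air after throw: [b2@7:R b3@8:L b1@9:R b5@12:L b4@14:L]
Beat 7 (R): throw ball2 h=6 -> lands@13:R; in-air after throw: [b3@8:L b1@9:R b5@12:L b2@13:R b4@14:L]
Beat 8 (L): throw ball3 h=2 -> lands@10:L; in-air after throw: [b1@9:R b3@10:L b5@12:L b2@13:R b4@14:L]
Beat 9 (R): throw ball1 h=2 -> lands@11:R; in-air after throw: [b3@10:L b1@11:R b5@12:L b2@13:R b4@14:L]
Beat 10 (L): throw ball3 h=9 -> lands@19:R; in-air after throw: [b1@11:R b5@12:L b2@13:R b4@14:L b3@19:R]
Beat 11 (R): throw ball1 h=6 -> lands@17:R; in-air after throw: [b5@12:L b2@13:R b4@14:L b1@17:R b3@19:R]
Beat 12 (L): throw ball5 h=6 -> lands@18:L; in-air after throw: [b2@13:R b4@14:L b1@17:R b5@18:L b3@19:R]
Ball 5: thrown@4 h=2 -> first land @6; rethrown@6 h=6 -> second land @12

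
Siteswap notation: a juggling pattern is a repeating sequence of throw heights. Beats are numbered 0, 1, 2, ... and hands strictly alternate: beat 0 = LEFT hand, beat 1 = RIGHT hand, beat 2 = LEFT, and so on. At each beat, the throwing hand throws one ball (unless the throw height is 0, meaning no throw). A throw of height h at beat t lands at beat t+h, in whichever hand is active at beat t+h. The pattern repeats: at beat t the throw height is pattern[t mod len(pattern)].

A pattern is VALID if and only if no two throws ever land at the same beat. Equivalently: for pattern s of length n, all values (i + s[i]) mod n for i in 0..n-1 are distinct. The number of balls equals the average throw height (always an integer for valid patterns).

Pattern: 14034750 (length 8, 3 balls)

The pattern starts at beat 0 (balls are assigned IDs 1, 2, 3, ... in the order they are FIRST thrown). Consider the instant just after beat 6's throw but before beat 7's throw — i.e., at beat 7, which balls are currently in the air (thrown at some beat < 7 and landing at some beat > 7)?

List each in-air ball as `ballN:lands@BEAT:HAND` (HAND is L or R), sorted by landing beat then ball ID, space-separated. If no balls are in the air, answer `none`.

Answer: ball3:lands@8:L ball2:lands@11:R ball1:lands@12:L

Derivation:
Beat 0 (L): throw ball1 h=1 -> lands@1:R; in-air after throw: [b1@1:R]
Beat 1 (R): throw ball1 h=4 -> lands@5:R; in-air after throw: [b1@5:R]
Beat 3 (R): throw ball2 h=3 -> lands@6:L; in-air after throw: [b1@5:R b2@6:L]
Beat 4 (L): throw ball3 h=4 -> lands@8:L; in-air after throw: [b1@5:R b2@6:L b3@8:L]
Beat 5 (R): throw ball1 h=7 -> lands@12:L; in-air after throw: [b2@6:L b3@8:L b1@12:L]
Beat 6 (L): throw ball2 h=5 -> lands@11:R; in-air after throw: [b3@8:L b2@11:R b1@12:L]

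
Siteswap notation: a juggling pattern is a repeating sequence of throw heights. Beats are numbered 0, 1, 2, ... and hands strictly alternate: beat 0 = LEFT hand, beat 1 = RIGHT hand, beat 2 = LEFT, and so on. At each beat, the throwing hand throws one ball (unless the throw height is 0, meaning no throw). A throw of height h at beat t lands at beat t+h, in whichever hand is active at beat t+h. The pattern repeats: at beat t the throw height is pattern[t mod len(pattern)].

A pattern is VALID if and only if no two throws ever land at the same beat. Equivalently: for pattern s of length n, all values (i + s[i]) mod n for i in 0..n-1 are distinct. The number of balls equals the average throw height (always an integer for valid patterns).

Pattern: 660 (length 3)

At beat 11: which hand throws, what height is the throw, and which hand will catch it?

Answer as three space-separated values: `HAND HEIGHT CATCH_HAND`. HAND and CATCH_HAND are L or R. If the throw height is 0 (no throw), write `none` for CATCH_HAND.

Beat 11: 11 mod 2 = 1, so hand = R
Throw height = pattern[11 mod 3] = pattern[2] = 0

Answer: R 0 none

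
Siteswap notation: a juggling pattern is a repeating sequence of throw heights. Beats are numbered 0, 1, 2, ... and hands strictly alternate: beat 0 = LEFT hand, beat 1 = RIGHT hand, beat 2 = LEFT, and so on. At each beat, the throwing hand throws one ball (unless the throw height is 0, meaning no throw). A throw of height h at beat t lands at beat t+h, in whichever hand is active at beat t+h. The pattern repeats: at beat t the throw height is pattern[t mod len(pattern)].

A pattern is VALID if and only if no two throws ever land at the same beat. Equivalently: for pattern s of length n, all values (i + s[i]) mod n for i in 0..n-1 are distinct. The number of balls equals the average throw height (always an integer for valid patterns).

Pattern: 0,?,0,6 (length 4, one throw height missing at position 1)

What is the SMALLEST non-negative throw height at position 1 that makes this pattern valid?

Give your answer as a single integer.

Answer: 2

Derivation:
i=0: (0 + 0) mod 4 = 0
i=1: s[i]=? (unknown)
i=2: (2 + 0) mod 4 = 2
i=3: (3 + 6) mod 4 = 1
Known residues: [0, 1, 2]; need a permutation of 0..3, so missing residue r = 3
Need (1 + s) mod 4 = 3; smallest s = (3 - 1) mod 4 = 2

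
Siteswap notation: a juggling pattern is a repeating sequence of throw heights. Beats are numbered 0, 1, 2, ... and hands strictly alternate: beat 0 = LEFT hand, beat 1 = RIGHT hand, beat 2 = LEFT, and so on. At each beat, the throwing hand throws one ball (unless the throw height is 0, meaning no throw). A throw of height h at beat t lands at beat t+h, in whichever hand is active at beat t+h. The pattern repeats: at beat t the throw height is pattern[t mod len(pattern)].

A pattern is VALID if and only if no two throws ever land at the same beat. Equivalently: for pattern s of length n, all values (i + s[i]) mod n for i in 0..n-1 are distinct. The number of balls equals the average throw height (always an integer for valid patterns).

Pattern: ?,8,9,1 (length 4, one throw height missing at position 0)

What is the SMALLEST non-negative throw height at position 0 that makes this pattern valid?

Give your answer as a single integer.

i=0: s[i]=? (unknown)
i=1: (1 + 8) mod 4 = 1
i=2: (2 + 9) mod 4 = 3
i=3: (3 + 1) mod 4 = 0
Known residues: [0, 1, 3]; need a permutation of 0..3, so missing residue r = 2
Need (0 + s) mod 4 = 2; smallest s = (2 - 0) mod 4 = 2

Answer: 2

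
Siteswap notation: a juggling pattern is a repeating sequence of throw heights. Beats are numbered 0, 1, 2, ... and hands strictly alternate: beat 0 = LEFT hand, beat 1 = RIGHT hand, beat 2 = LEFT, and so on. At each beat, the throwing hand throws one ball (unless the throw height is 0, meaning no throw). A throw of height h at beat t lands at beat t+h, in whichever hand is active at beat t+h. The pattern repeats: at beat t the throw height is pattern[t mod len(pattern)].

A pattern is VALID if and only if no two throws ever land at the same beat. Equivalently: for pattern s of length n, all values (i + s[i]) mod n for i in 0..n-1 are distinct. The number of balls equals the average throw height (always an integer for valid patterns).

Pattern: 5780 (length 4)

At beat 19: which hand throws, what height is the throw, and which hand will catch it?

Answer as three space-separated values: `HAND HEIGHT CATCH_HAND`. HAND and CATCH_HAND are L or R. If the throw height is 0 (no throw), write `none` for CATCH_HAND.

Beat 19: 19 mod 2 = 1, so hand = R
Throw height = pattern[19 mod 4] = pattern[3] = 0

Answer: R 0 none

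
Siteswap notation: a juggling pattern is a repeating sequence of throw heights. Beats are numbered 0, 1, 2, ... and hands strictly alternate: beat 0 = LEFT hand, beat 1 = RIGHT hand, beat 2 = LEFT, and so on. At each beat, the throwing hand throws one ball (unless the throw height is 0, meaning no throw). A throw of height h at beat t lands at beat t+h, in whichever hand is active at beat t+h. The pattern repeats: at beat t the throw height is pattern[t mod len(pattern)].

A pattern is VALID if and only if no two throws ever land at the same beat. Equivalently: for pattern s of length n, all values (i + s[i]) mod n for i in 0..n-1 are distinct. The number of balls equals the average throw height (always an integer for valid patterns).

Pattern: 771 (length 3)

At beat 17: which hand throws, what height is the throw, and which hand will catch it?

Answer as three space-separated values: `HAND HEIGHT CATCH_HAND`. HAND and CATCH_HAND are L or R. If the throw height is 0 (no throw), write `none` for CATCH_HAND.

Beat 17: 17 mod 2 = 1, so hand = R
Throw height = pattern[17 mod 3] = pattern[2] = 1
Lands at beat 17+1=18, 18 mod 2 = 0, so catch hand = L

Answer: R 1 L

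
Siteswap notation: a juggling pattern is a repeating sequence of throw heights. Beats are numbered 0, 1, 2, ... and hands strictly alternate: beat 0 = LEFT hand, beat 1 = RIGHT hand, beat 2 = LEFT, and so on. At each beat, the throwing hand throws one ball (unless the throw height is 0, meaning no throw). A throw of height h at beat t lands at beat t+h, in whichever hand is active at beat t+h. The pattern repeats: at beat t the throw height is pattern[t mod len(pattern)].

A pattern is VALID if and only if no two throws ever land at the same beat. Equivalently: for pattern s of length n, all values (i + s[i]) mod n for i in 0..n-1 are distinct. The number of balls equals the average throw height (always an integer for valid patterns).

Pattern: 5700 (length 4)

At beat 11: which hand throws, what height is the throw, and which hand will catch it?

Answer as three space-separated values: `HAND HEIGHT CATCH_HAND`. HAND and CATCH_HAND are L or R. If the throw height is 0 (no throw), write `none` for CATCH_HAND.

Beat 11: 11 mod 2 = 1, so hand = R
Throw height = pattern[11 mod 4] = pattern[3] = 0

Answer: R 0 none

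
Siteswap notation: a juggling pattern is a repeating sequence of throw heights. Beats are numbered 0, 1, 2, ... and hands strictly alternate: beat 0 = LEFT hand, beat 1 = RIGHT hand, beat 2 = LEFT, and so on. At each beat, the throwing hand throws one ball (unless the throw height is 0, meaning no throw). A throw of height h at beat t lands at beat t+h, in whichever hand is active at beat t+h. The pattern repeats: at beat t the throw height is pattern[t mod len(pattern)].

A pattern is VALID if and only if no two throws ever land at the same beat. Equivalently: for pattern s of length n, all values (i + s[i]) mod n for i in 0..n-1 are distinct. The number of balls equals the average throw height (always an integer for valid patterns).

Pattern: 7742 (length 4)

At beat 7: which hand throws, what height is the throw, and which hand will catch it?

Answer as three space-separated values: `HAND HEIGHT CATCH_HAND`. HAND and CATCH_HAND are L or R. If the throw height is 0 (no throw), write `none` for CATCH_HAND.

Answer: R 2 R

Derivation:
Beat 7: 7 mod 2 = 1, so hand = R
Throw height = pattern[7 mod 4] = pattern[3] = 2
Lands at beat 7+2=9, 9 mod 2 = 1, so catch hand = R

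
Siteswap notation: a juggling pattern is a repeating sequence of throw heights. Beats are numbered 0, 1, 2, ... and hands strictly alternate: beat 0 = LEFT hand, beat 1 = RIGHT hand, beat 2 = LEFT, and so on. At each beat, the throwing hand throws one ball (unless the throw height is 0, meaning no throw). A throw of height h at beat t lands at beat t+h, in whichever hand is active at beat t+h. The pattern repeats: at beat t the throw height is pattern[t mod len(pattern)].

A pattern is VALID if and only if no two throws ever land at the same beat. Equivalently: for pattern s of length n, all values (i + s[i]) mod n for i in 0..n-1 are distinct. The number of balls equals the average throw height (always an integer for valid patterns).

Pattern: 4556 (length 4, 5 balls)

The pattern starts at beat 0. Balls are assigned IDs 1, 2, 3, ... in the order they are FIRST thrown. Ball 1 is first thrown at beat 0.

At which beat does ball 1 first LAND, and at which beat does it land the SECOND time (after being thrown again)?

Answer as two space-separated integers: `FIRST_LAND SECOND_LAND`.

Beat 0 (L): throw ball1 h=4 -> lands@4:L; in-air after throw: [b1@4:L]
Beat 1 (R): throw ball2 h=5 -> lands@6:L; in-air after throw: [b1@4:L b2@6:L]
Beat 2 (L): throw ball3 h=5 -> lands@7:R; in-air after throw: [b1@4:L b2@6:L b3@7:R]
Beat 3 (R): throw ball4 h=6 -> lands@9:R; in-air after throw: [b1@4:L b2@6:L b3@7:R b4@9:R]
Beat 4 (L): throw ball1 h=4 -> lands@8:L; in-air after throw: [b2@6:L b3@7:R b1@8:L b4@9:R]
Beat 5 (R): throw ball5 h=5 -> lands@10:L; in-air after throw: [b2@6:L b3@7:R b1@8:L b4@9:R b5@10:L]
Beat 6 (L): throw ball2 h=5 -> lands@11:R; in-air after throw: [b3@7:R b1@8:L b4@9:R b5@10:L b2@11:R]
Beat 7 (R): throw ball3 h=6 -> lands@13:R; in-air after throw: [b1@8:L b4@9:R b5@10:L b2@11:R b3@13:R]
Beat 8 (L): throw ball1 h=4 -> lands@12:L; in-air after throw: [b4@9:R b5@10:L b2@11:R b1@12:L b3@13:R]
Ball 1: thrown@0 h=4 -> first land @4; rethrown@4 h=4 -> second land @8

Answer: 4 8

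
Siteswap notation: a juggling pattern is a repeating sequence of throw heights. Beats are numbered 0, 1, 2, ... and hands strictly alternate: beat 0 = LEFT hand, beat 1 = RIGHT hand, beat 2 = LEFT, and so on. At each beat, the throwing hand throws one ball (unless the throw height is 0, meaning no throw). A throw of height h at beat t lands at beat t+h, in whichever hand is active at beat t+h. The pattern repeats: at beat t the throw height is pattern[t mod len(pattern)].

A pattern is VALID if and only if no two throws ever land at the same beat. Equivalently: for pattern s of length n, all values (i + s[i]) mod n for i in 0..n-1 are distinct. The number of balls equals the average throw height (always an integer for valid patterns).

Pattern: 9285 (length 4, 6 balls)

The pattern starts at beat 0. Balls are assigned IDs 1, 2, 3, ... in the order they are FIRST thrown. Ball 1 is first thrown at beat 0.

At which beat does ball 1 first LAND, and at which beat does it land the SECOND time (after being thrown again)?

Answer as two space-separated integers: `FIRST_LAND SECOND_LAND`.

Beat 0 (L): throw ball1 h=9 -> lands@9:R; in-air after throw: [b1@9:R]
Beat 1 (R): throw ball2 h=2 -> lands@3:R; in-air after throw: [b2@3:R b1@9:R]
Beat 2 (L): throw ball3 h=8 -> lands@10:L; in-air after throw: [b2@3:R b1@9:R b3@10:L]
Beat 3 (R): throw ball2 h=5 -> lands@8:L; in-air after throw: [b2@8:L b1@9:R b3@10:L]
Beat 4 (L): throw ball4 h=9 -> lands@13:R; in-air after throw: [b2@8:L b1@9:R b3@10:L b4@13:R]
Beat 5 (R): throw ball5 h=2 -> lands@7:R; in-air after throw: [b5@7:R b2@8:L b1@9:R b3@10:L b4@13:R]
Beat 6 (L): throw ball6 h=8 -> lands@14:L; in-air after throw: [b5@7:R b2@8:L b1@9:R b3@10:L b4@13:R b6@14:L]
Beat 7 (R): throw ball5 h=5 -> lands@12:L; in-air after throw: [b2@8:L b1@9:R b3@10:L b5@12:L b4@13:R b6@14:L]
Beat 8 (L): throw ball2 h=9 -> lands@17:R; in-air after throw: [b1@9:R b3@10:L b5@12:L b4@13:R b6@14:L b2@17:R]
Beat 9 (R): throw ball1 h=2 -> lands@11:R; in-air after throw: [b3@10:L b1@11:R b5@12:L b4@13:R b6@14:L b2@17:R]
Beat 10 (L): throw ball3 h=8 -> lands@18:L; in-air after throw: [b1@11:R b5@12:L b4@13:R b6@14:L b2@17:R b3@18:L]
Beat 11 (R): throw ball1 h=5 -> lands@16:L; in-air after throw: [b5@12:L b4@13:R b6@14:L b1@16:L b2@17:R b3@18:L]
Ball 1: thrown@0 h=9 -> first land @9; rethrown@9 h=2 -> second land @11

Answer: 9 11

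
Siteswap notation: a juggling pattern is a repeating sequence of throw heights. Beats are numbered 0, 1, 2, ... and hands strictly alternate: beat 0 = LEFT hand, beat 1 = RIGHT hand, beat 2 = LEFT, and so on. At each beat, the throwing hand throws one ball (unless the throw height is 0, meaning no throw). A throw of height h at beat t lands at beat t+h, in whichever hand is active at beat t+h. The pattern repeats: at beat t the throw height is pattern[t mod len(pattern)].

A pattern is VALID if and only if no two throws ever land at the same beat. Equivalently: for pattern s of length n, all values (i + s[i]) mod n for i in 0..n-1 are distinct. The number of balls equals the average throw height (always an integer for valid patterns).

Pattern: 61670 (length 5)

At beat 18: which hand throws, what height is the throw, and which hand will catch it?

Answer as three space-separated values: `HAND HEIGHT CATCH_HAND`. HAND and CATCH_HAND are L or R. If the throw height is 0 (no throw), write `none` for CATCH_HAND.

Answer: L 7 R

Derivation:
Beat 18: 18 mod 2 = 0, so hand = L
Throw height = pattern[18 mod 5] = pattern[3] = 7
Lands at beat 18+7=25, 25 mod 2 = 1, so catch hand = R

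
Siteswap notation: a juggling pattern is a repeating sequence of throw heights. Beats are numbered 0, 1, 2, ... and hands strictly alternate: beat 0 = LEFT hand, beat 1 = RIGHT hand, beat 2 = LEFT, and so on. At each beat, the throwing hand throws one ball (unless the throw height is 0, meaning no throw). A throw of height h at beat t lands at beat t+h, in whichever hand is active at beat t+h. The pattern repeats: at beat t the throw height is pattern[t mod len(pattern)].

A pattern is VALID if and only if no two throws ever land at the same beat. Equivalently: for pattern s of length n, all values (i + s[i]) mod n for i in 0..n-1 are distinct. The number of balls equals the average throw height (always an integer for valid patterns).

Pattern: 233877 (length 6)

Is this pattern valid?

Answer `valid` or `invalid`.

Answer: invalid

Derivation:
i=0: (i + s[i]) mod n = (0 + 2) mod 6 = 2
i=1: (i + s[i]) mod n = (1 + 3) mod 6 = 4
i=2: (i + s[i]) mod n = (2 + 3) mod 6 = 5
i=3: (i + s[i]) mod n = (3 + 8) mod 6 = 5
i=4: (i + s[i]) mod n = (4 + 7) mod 6 = 5
i=5: (i + s[i]) mod n = (5 + 7) mod 6 = 0
Residues: [2, 4, 5, 5, 5, 0], distinct: False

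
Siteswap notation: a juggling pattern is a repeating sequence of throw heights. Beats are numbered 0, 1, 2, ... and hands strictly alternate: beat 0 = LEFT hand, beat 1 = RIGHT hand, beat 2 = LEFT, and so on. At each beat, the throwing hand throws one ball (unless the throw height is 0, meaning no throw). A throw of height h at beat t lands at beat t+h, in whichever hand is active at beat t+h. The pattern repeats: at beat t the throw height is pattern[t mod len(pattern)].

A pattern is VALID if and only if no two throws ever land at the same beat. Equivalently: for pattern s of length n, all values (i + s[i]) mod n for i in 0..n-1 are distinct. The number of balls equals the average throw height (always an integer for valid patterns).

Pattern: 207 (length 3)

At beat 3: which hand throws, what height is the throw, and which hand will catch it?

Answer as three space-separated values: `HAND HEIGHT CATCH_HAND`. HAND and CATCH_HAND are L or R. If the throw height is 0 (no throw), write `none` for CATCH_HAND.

Beat 3: 3 mod 2 = 1, so hand = R
Throw height = pattern[3 mod 3] = pattern[0] = 2
Lands at beat 3+2=5, 5 mod 2 = 1, so catch hand = R

Answer: R 2 R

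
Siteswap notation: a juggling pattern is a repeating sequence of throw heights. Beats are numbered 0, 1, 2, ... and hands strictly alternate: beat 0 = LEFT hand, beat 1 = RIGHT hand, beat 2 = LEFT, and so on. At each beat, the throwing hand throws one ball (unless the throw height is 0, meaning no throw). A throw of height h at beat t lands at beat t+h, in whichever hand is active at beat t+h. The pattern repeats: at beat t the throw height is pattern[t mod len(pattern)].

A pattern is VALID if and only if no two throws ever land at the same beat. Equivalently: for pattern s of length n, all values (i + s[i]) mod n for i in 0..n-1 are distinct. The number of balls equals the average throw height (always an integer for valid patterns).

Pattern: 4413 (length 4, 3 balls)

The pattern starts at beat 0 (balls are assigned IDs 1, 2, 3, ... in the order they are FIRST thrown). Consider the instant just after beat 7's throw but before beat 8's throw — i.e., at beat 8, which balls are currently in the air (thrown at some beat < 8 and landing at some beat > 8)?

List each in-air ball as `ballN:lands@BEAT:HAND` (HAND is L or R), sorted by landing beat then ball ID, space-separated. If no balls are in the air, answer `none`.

Beat 0 (L): throw ball1 h=4 -> lands@4:L; in-air after throw: [b1@4:L]
Beat 1 (R): throw ball2 h=4 -> lands@5:R; in-air after throw: [b1@4:L b2@5:R]
Beat 2 (L): throw ball3 h=1 -> lands@3:R; in-air after throw: [b3@3:R b1@4:L b2@5:R]
Beat 3 (R): throw ball3 h=3 -> lands@6:L; in-air after throw: [b1@4:L b2@5:R b3@6:L]
Beat 4 (L): throw ball1 h=4 -> lands@8:L; in-air after throw: [b2@5:R b3@6:L b1@8:L]
Beat 5 (R): throw ball2 h=4 -> lands@9:R; in-air after throw: [b3@6:L b1@8:L b2@9:R]
Beat 6 (L): throw ball3 h=1 -> lands@7:R; in-air after throw: [b3@7:R b1@8:L b2@9:R]
Beat 7 (R): throw ball3 h=3 -> lands@10:L; in-air after throw: [b1@8:L b2@9:R b3@10:L]
Beat 8 (L): throw ball1 h=4 -> lands@12:L; in-air after throw: [b2@9:R b3@10:L b1@12:L]

Answer: ball2:lands@9:R ball3:lands@10:L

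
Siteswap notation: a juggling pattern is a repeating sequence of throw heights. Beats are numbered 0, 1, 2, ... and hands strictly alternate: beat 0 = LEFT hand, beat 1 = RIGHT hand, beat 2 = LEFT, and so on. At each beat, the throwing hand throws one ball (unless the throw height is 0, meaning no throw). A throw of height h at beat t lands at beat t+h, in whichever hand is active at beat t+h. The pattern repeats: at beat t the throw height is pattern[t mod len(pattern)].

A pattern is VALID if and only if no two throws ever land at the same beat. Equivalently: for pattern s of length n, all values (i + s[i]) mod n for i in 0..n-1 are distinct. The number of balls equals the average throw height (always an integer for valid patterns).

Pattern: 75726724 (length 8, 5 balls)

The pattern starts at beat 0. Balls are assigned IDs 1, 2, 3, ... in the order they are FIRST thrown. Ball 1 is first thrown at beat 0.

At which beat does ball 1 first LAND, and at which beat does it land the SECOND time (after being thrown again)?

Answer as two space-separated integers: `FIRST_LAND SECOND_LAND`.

Beat 0 (L): throw ball1 h=7 -> lands@7:R; in-air after throw: [b1@7:R]
Beat 1 (R): throw ball2 h=5 -> lands@6:L; in-air after throw: [b2@6:L b1@7:R]
Beat 2 (L): throw ball3 h=7 -> lands@9:R; in-air after throw: [b2@6:L b1@7:R b3@9:R]
Beat 3 (R): throw ball4 h=2 -> lands@5:R; in-air after throw: [b4@5:R b2@6:L b1@7:R b3@9:R]
Beat 4 (L): throw ball5 h=6 -> lands@10:L; in-air after throw: [b4@5:R b2@6:L b1@7:R b3@9:R b5@10:L]
Beat 5 (R): throw ball4 h=7 -> lands@12:L; in-air after throw: [b2@6:L b1@7:R b3@9:R b5@10:L b4@12:L]
Beat 6 (L): throw ball2 h=2 -> lands@8:L; in-air after throw: [b1@7:R b2@8:L b3@9:R b5@10:L b4@12:L]
Beat 7 (R): throw ball1 h=4 -> lands@11:R; in-air after throw: [b2@8:L b3@9:R b5@10:L b1@11:R b4@12:L]
Beat 8 (L): throw ball2 h=7 -> lands@15:R; in-air after throw: [b3@9:R b5@10:L b1@11:R b4@12:L b2@15:R]
Beat 9 (R): throw ball3 h=5 -> lands@14:L; in-air after throw: [b5@10:L b1@11:R b4@12:L b3@14:L b2@15:R]
Beat 10 (L): throw ball5 h=7 -> lands@17:R; in-air after throw: [b1@11:R b4@12:L b3@14:L b2@15:R b5@17:R]
Beat 11 (R): throw ball1 h=2 -> lands@13:R; in-air after throw: [b4@12:L b1@13:R b3@14:L b2@15:R b5@17:R]
Ball 1: thrown@0 h=7 -> first land @7; rethrown@7 h=4 -> second land @11

Answer: 7 11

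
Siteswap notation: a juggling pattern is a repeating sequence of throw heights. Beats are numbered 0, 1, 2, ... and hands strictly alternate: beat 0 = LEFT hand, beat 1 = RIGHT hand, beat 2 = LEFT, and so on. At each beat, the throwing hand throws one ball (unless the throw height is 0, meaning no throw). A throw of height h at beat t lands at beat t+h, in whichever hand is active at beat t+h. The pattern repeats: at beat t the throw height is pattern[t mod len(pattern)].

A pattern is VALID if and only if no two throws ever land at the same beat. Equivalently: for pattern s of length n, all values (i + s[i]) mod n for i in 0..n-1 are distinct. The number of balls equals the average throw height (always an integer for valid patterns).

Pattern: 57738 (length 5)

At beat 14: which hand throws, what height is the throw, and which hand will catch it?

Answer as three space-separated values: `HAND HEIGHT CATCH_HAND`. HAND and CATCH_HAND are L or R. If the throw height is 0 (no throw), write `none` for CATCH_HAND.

Beat 14: 14 mod 2 = 0, so hand = L
Throw height = pattern[14 mod 5] = pattern[4] = 8
Lands at beat 14+8=22, 22 mod 2 = 0, so catch hand = L

Answer: L 8 L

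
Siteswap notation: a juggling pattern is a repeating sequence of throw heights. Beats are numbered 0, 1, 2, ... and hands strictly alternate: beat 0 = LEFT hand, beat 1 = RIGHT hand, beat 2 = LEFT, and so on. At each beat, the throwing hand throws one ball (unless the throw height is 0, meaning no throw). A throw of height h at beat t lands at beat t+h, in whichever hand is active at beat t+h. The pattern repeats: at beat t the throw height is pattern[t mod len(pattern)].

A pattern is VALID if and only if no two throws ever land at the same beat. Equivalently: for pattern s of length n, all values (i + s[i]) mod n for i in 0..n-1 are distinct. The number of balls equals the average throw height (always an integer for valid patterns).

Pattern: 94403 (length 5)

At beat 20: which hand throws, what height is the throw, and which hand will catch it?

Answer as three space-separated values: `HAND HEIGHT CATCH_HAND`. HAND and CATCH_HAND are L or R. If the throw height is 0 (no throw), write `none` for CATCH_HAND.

Answer: L 9 R

Derivation:
Beat 20: 20 mod 2 = 0, so hand = L
Throw height = pattern[20 mod 5] = pattern[0] = 9
Lands at beat 20+9=29, 29 mod 2 = 1, so catch hand = R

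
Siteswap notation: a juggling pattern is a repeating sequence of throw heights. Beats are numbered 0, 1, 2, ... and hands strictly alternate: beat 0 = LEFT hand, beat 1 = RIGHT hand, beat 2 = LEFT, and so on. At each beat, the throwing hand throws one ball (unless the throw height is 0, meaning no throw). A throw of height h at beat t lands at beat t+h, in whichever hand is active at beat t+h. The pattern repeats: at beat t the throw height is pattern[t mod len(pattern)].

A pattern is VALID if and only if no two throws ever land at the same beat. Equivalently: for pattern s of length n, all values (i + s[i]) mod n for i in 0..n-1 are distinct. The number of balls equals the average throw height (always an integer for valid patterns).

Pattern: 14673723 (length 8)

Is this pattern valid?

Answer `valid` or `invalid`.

i=0: (i + s[i]) mod n = (0 + 1) mod 8 = 1
i=1: (i + s[i]) mod n = (1 + 4) mod 8 = 5
i=2: (i + s[i]) mod n = (2 + 6) mod 8 = 0
i=3: (i + s[i]) mod n = (3 + 7) mod 8 = 2
i=4: (i + s[i]) mod n = (4 + 3) mod 8 = 7
i=5: (i + s[i]) mod n = (5 + 7) mod 8 = 4
i=6: (i + s[i]) mod n = (6 + 2) mod 8 = 0
i=7: (i + s[i]) mod n = (7 + 3) mod 8 = 2
Residues: [1, 5, 0, 2, 7, 4, 0, 2], distinct: False

Answer: invalid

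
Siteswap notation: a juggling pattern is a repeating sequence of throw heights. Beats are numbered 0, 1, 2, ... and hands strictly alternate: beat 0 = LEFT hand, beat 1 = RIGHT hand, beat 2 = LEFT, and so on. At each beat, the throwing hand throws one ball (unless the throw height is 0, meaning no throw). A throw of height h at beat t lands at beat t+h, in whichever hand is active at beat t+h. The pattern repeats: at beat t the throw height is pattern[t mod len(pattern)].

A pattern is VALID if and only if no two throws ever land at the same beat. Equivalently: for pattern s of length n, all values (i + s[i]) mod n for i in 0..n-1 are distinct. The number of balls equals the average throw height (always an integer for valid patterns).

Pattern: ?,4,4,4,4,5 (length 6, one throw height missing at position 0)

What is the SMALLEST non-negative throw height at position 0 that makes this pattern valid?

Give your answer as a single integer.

i=0: s[i]=? (unknown)
i=1: (1 + 4) mod 6 = 5
i=2: (2 + 4) mod 6 = 0
i=3: (3 + 4) mod 6 = 1
i=4: (4 + 4) mod 6 = 2
i=5: (5 + 5) mod 6 = 4
Known residues: [0, 1, 2, 4, 5]; need a permutation of 0..5, so missing residue r = 3
Need (0 + s) mod 6 = 3; smallest s = (3 - 0) mod 6 = 3

Answer: 3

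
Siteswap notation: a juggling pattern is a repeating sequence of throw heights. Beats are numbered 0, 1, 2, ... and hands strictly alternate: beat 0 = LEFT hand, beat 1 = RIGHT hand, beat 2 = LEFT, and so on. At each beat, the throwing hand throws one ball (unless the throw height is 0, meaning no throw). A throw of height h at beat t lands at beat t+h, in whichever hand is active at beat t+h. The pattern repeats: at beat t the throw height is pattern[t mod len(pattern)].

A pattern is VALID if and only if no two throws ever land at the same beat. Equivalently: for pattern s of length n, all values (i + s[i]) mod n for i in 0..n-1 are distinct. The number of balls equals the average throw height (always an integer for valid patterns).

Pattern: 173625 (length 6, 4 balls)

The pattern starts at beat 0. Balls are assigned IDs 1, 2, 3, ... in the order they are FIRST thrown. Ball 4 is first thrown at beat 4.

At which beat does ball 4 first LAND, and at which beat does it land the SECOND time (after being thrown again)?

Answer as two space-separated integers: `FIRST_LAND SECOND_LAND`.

Beat 0 (L): throw ball1 h=1 -> lands@1:R; in-air after throw: [b1@1:R]
Beat 1 (R): throw ball1 h=7 -> lands@8:L; in-air after throw: [b1@8:L]
Beat 2 (L): throw ball2 h=3 -> lands@5:R; in-air after throw: [b2@5:R b1@8:L]
Beat 3 (R): throw ball3 h=6 -> lands@9:R; in-air after throw: [b2@5:R b1@8:L b3@9:R]
Beat 4 (L): throw ball4 h=2 -> lands@6:L; in-air after throw: [b2@5:R b4@6:L b1@8:L b3@9:R]
Beat 5 (R): throw ball2 h=5 -> lands@10:L; in-air after throw: [b4@6:L b1@8:L b3@9:R b2@10:L]
Beat 6 (L): throw ball4 h=1 -> lands@7:R; in-air after throw: [b4@7:R b1@8:L b3@9:R b2@10:L]
Beat 7 (R): throw ball4 h=7 -> lands@14:L; in-air after throw: [b1@8:L b3@9:R b2@10:L b4@14:L]
Ball 4: thrown@4 h=2 -> first land @6; rethrown@6 h=1 -> second land @7

Answer: 6 7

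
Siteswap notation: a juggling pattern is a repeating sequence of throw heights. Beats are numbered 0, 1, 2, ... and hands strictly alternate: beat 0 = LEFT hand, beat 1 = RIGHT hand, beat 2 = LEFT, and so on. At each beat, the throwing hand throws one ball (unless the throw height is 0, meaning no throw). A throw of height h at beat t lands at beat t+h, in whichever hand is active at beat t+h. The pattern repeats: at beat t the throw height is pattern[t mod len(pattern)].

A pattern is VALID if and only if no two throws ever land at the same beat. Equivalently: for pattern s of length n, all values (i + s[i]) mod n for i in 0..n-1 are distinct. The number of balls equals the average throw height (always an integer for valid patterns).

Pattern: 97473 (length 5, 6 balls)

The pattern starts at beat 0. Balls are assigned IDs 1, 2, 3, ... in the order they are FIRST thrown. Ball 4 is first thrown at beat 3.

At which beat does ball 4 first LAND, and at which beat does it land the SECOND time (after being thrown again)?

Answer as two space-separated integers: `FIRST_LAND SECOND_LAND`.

Beat 0 (L): throw ball1 h=9 -> lands@9:R; in-air after throw: [b1@9:R]
Beat 1 (R): throw ball2 h=7 -> lands@8:L; in-air after throw: [b2@8:L b1@9:R]
Beat 2 (L): throw ball3 h=4 -> lands@6:L; in-air after throw: [b3@6:L b2@8:L b1@9:R]
Beat 3 (R): throw ball4 h=7 -> lands@10:L; in-air after throw: [b3@6:L b2@8:L b1@9:R b4@10:L]
Beat 4 (L): throw ball5 h=3 -> lands@7:R; in-air after throw: [b3@6:L b5@7:R b2@8:L b1@9:R b4@10:L]
Beat 5 (R): throw ball6 h=9 -> lands@14:L; in-air after throw: [b3@6:L b5@7:R b2@8:L b1@9:R b4@10:L b6@14:L]
Beat 6 (L): throw ball3 h=7 -> lands@13:R; in-air after throw: [b5@7:R b2@8:L b1@9:R b4@10:L b3@13:R b6@14:L]
Beat 7 (R): throw ball5 h=4 -> lands@11:R; in-air after throw: [b2@8:L b1@9:R b4@10:L b5@11:R b3@13:R b6@14:L]
Beat 8 (L): throw ball2 h=7 -> lands@15:R; in-air after throw: [b1@9:R b4@10:L b5@11:R b3@13:R b6@14:L b2@15:R]
Beat 9 (R): throw ball1 h=3 -> lands@12:L; in-air after throw: [b4@10:L b5@11:R b1@12:L b3@13:R b6@14:L b2@15:R]
Beat 10 (L): throw ball4 h=9 -> lands@19:R; in-air after throw: [b5@11:R b1@12:L b3@13:R b6@14:L b2@15:R b4@19:R]
Beat 11 (R): throw ball5 h=7 -> lands@18:L; in-air after throw: [b1@12:L b3@13:R b6@14:L b2@15:R b5@18:L b4@19:R]
Beat 12 (L): throw ball1 h=4 -> lands@16:L; in-air after throw: [b3@13:R b6@14:L b2@15:R b1@16:L b5@18:L b4@19:R]
Beat 13 (R): throw ball3 h=7 -> lands@20:L; in-air after throw: [b6@14:L b2@15:R b1@16:L b5@18:L b4@19:R b3@20:L]
Beat 14 (L): throw ball6 h=3 -> lands@17:R; in-air after throw: [b2@15:R b1@16:L b6@17:R b5@18:L b4@19:R b3@20:L]
Beat 15 (R): throw ball2 h=9 -> lands@24:L; in-air after throw: [b1@16:L b6@17:R b5@18:L b4@19:R b3@20:L b2@24:L]
Beat 16 (L): throw ball1 h=7 -> lands@23:R; in-air after throw: [b6@17:R b5@18:L b4@19:R b3@20:L b1@23:R b2@24:L]
Beat 17 (R): throw ball6 h=4 -> lands@21:R; in-air after throw: [b5@18:L b4@19:R b3@20:L b6@21:R b1@23:R b2@24:L]
Beat 18 (L): throw ball5 h=7 -> lands@25:R; in-air after throw: [b4@19:R b3@20:L b6@21:R b1@23:R b2@24:L b5@25:R]
Beat 19 (R): throw ball4 h=3 -> lands@22:L; in-air after throw: [b3@20:L b6@21:R b4@22:L b1@23:R b2@24:L b5@25:R]
Ball 4: thrown@3 h=7 -> first land @10; rethrown@10 h=9 -> second land @19

Answer: 10 19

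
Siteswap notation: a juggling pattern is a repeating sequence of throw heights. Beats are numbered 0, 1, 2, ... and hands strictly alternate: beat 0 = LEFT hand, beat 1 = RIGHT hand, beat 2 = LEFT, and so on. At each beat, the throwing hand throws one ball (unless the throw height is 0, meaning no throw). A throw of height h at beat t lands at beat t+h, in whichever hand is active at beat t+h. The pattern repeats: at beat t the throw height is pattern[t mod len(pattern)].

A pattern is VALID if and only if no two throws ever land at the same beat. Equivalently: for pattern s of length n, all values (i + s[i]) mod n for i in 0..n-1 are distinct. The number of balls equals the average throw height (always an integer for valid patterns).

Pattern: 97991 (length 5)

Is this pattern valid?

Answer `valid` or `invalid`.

Answer: valid

Derivation:
i=0: (i + s[i]) mod n = (0 + 9) mod 5 = 4
i=1: (i + s[i]) mod n = (1 + 7) mod 5 = 3
i=2: (i + s[i]) mod n = (2 + 9) mod 5 = 1
i=3: (i + s[i]) mod n = (3 + 9) mod 5 = 2
i=4: (i + s[i]) mod n = (4 + 1) mod 5 = 0
Residues: [4, 3, 1, 2, 0], distinct: True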